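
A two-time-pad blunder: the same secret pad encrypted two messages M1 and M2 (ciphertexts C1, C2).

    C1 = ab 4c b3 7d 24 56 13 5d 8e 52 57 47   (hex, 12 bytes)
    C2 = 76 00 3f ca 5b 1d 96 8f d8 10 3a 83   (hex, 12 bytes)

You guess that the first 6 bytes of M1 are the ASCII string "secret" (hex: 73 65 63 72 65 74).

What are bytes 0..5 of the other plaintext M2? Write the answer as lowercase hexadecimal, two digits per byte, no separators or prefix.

First, C1 ⊕ C2 = (M1 ⊕ K) ⊕ (M2 ⊕ K) = M1 ⊕ M2, so the key drops out. Then M2 = (M1 ⊕ M2) ⊕ M1 over the first 6 bytes.
byte 0: (ab XOR 76) XOR 73 = dd XOR 73 = ae
byte 1: (4c XOR 00) XOR 65 = 4c XOR 65 = 29
byte 2: (b3 XOR 3f) XOR 63 = 8c XOR 63 = ef
byte 3: (7d XOR ca) XOR 72 = b7 XOR 72 = c5
byte 4: (24 XOR 5b) XOR 65 = 7f XOR 65 = 1a
byte 5: (56 XOR 1d) XOR 74 = 4b XOR 74 = 3f

ae29efc51a3f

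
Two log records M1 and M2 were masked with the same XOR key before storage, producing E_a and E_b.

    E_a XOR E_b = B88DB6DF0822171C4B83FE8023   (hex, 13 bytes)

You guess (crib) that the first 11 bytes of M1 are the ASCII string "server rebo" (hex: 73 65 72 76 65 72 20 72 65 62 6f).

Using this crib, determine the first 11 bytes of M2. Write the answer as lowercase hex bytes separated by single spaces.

cb e8 c4 a9 6d 50 37 6e 2e e1 91

Since E_a ⊕ E_b = M1 ⊕ M2, XORing with the guessed M1 bytes yields the corresponding M2 bytes: M2 = (E_a ⊕ E_b) ⊕ M1.
byte 0: b8 ⊕ 73 = cb
byte 1: 8d ⊕ 65 = e8
byte 2: b6 ⊕ 72 = c4
byte 3: df ⊕ 76 = a9
byte 4: 08 ⊕ 65 = 6d
byte 5: 22 ⊕ 72 = 50
byte 6: 17 ⊕ 20 = 37
byte 7: 1c ⊕ 72 = 6e
byte 8: 4b ⊕ 65 = 2e
byte 9: 83 ⊕ 62 = e1
byte 10: fe ⊕ 6f = 91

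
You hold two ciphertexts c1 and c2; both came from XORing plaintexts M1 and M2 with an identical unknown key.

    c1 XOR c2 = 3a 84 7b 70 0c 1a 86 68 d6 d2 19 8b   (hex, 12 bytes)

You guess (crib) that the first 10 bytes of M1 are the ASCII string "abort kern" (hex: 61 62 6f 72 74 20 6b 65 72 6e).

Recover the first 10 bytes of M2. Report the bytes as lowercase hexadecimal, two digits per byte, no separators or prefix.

5be61402783aed0da4bc

Since c1 ⊕ c2 = M1 ⊕ M2, XORing with the guessed M1 bytes yields the corresponding M2 bytes: M2 = (c1 ⊕ c2) ⊕ M1.
3a XOR 61 = 5b
84 XOR 62 = e6
7b XOR 6f = 14
70 XOR 72 = 02
0c XOR 74 = 78
1a XOR 20 = 3a
86 XOR 6b = ed
68 XOR 65 = 0d
d6 XOR 72 = a4
d2 XOR 6e = bc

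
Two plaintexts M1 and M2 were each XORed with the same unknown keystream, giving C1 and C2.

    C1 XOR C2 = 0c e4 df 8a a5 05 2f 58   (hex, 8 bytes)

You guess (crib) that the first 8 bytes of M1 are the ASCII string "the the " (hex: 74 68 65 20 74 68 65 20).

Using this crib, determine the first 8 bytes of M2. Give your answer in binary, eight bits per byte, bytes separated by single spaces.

Since C1 ⊕ C2 = M1 ⊕ M2, XORing with the guessed M1 bytes yields the corresponding M2 bytes: M2 = (C1 ⊕ C2) ⊕ M1.
0c ⊕ 74 = 78
e4 ⊕ 68 = 8c
df ⊕ 65 = ba
8a ⊕ 20 = aa
a5 ⊕ 74 = d1
05 ⊕ 68 = 6d
2f ⊕ 65 = 4a
58 ⊕ 20 = 78

01111000 10001100 10111010 10101010 11010001 01101101 01001010 01111000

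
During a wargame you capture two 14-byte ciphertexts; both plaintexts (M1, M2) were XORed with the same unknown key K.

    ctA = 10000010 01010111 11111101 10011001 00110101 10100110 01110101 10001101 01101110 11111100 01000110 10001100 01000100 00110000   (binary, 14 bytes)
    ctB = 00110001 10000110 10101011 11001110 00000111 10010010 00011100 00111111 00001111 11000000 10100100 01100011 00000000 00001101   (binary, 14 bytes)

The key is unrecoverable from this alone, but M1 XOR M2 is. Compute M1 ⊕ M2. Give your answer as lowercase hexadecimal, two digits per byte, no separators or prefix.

b3d15657323469b2613ce2ef443d

ctA ⊕ ctB = (M1 ⊕ K) ⊕ (M2 ⊕ K) = M1 ⊕ M2 — the shared key cancels under XOR.
byte 0: 82 ⊕ 31 = b3
byte 1: 57 ⊕ 86 = d1
byte 2: fd ⊕ ab = 56
byte 3: 99 ⊕ ce = 57
byte 4: 35 ⊕ 07 = 32
byte 5: a6 ⊕ 92 = 34
byte 6: 75 ⊕ 1c = 69
byte 7: 8d ⊕ 3f = b2
byte 8: 6e ⊕ 0f = 61
byte 9: fc ⊕ c0 = 3c
byte 10: 46 ⊕ a4 = e2
byte 11: 8c ⊕ 63 = ef
byte 12: 44 ⊕ 00 = 44
byte 13: 30 ⊕ 0d = 3d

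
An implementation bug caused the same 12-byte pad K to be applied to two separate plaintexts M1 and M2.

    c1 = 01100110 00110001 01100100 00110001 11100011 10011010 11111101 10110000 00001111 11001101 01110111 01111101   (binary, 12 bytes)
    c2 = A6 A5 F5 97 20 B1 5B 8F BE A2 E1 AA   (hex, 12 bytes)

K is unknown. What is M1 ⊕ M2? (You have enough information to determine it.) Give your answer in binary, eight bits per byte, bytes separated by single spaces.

11000000 10010100 10010001 10100110 11000011 00101011 10100110 00111111 10110001 01101111 10010110 11010111

c1 ⊕ c2 = (M1 ⊕ K) ⊕ (M2 ⊕ K) = M1 ⊕ M2 — the shared key cancels under XOR.
102 xor 166 = 192
 49 xor 165 = 148
100 xor 245 = 145
 49 xor 151 = 166
227 xor  32 = 195
154 xor 177 =  43
253 xor  91 = 166
176 xor 143 =  63
 15 xor 190 = 177
205 xor 162 = 111
119 xor 225 = 150
125 xor 170 = 215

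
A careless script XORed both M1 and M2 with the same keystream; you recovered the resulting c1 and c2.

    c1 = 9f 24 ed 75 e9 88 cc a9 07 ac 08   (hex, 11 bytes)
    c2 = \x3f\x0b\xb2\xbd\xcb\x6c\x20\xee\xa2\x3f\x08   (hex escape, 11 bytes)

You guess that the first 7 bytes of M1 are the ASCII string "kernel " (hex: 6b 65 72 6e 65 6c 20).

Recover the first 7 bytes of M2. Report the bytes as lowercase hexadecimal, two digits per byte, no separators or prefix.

First, c1 ⊕ c2 = (M1 ⊕ K) ⊕ (M2 ⊕ K) = M1 ⊕ M2, so the key drops out. Then M2 = (M1 ⊕ M2) ⊕ M1 over the first 7 bytes.
byte 0: (9f ^ 3f) ^ 6b = a0 ^ 6b = cb
byte 1: (24 ^ 0b) ^ 65 = 2f ^ 65 = 4a
byte 2: (ed ^ b2) ^ 72 = 5f ^ 72 = 2d
byte 3: (75 ^ bd) ^ 6e = c8 ^ 6e = a6
byte 4: (e9 ^ cb) ^ 65 = 22 ^ 65 = 47
byte 5: (88 ^ 6c) ^ 6c = e4 ^ 6c = 88
byte 6: (cc ^ 20) ^ 20 = ec ^ 20 = cc

cb4a2da64788cc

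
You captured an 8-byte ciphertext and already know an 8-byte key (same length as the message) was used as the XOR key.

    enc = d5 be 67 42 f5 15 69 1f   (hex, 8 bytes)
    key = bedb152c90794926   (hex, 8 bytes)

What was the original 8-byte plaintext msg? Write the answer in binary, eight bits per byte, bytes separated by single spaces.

01101011 01100101 01110010 01101110 01100101 01101100 00100000 00111001

XOR is its own inverse, so applying the key byte-wise gives the result directly.
d5 XOR be = 6b
be XOR db = 65
67 XOR 15 = 72
42 XOR 2c = 6e
f5 XOR 90 = 65
15 XOR 79 = 6c
69 XOR 49 = 20
1f XOR 26 = 39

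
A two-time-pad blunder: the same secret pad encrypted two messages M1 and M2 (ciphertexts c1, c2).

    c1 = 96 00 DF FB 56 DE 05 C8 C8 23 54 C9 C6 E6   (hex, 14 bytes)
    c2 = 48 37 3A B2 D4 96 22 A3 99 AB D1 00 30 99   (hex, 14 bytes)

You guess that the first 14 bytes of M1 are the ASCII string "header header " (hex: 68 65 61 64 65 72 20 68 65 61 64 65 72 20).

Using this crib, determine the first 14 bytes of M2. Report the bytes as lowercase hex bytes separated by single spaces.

First, c1 ⊕ c2 = (M1 ⊕ K) ⊕ (M2 ⊕ K) = M1 ⊕ M2, so the key drops out. Then M2 = (M1 ⊕ M2) ⊕ M1 over the first 14 bytes.
byte 0: (96 xor 48) xor 68 = de xor 68 = b6
byte 1: (00 xor 37) xor 65 = 37 xor 65 = 52
byte 2: (df xor 3a) xor 61 = e5 xor 61 = 84
byte 3: (fb xor b2) xor 64 = 49 xor 64 = 2d
byte 4: (56 xor d4) xor 65 = 82 xor 65 = e7
byte 5: (de xor 96) xor 72 = 48 xor 72 = 3a
byte 6: (05 xor 22) xor 20 = 27 xor 20 = 07
byte 7: (c8 xor a3) xor 68 = 6b xor 68 = 03
byte 8: (c8 xor 99) xor 65 = 51 xor 65 = 34
byte 9: (23 xor ab) xor 61 = 88 xor 61 = e9
byte 10: (54 xor d1) xor 64 = 85 xor 64 = e1
byte 11: (c9 xor 00) xor 65 = c9 xor 65 = ac
byte 12: (c6 xor 30) xor 72 = f6 xor 72 = 84
byte 13: (e6 xor 99) xor 20 = 7f xor 20 = 5f

b6 52 84 2d e7 3a 07 03 34 e9 e1 ac 84 5f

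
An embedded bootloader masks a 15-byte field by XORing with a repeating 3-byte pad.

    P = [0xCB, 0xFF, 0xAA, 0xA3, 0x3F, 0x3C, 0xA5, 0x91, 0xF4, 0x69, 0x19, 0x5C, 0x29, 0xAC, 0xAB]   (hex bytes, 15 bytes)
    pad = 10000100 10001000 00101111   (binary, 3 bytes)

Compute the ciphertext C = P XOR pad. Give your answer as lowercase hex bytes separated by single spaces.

The 3-byte key repeats, so the effective keystream is 84 88 2f 84 88 2f 84 88 2f 84 88 2f 84 88 2f.
byte 0: cb ⊕ 84 = 4f
byte 1: ff ⊕ 88 = 77
byte 2: aa ⊕ 2f = 85
byte 3: a3 ⊕ 84 = 27
byte 4: 3f ⊕ 88 = b7
byte 5: 3c ⊕ 2f = 13
byte 6: a5 ⊕ 84 = 21
byte 7: 91 ⊕ 88 = 19
byte 8: f4 ⊕ 2f = db
byte 9: 69 ⊕ 84 = ed
byte 10: 19 ⊕ 88 = 91
byte 11: 5c ⊕ 2f = 73
byte 12: 29 ⊕ 84 = ad
byte 13: ac ⊕ 88 = 24
byte 14: ab ⊕ 2f = 84

4f 77 85 27 b7 13 21 19 db ed 91 73 ad 24 84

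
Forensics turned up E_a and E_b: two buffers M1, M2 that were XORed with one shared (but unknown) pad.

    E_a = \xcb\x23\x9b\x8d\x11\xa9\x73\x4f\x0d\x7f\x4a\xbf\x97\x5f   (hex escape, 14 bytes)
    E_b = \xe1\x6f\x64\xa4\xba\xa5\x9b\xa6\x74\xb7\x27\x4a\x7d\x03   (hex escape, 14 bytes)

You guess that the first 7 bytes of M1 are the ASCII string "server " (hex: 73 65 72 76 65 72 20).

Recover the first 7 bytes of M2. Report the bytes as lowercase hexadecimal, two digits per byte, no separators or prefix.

First, E_a ⊕ E_b = (M1 ⊕ K) ⊕ (M2 ⊕ K) = M1 ⊕ M2, so the key drops out. Then M2 = (M1 ⊕ M2) ⊕ M1 over the first 7 bytes.
byte 0: (cb ^ e1) ^ 73 = 2a ^ 73 = 59
byte 1: (23 ^ 6f) ^ 65 = 4c ^ 65 = 29
byte 2: (9b ^ 64) ^ 72 = ff ^ 72 = 8d
byte 3: (8d ^ a4) ^ 76 = 29 ^ 76 = 5f
byte 4: (11 ^ ba) ^ 65 = ab ^ 65 = ce
byte 5: (a9 ^ a5) ^ 72 = 0c ^ 72 = 7e
byte 6: (73 ^ 9b) ^ 20 = e8 ^ 20 = c8

59298d5fce7ec8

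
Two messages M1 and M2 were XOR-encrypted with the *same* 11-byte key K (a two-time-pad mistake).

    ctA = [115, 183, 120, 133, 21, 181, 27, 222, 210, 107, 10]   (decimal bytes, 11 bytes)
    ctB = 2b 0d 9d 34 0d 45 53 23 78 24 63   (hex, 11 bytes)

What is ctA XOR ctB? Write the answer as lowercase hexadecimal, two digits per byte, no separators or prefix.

ctA ⊕ ctB = (M1 ⊕ K) ⊕ (M2 ⊕ K) = M1 ⊕ M2 — the shared key cancels under XOR.
byte 0: 115 XOR  43 =  88
byte 1: 183 XOR  13 = 186
byte 2: 120 XOR 157 = 229
byte 3: 133 XOR  52 = 177
byte 4:  21 XOR  13 =  24
byte 5: 181 XOR  69 = 240
byte 6:  27 XOR  83 =  72
byte 7: 222 XOR  35 = 253
byte 8: 210 XOR 120 = 170
byte 9: 107 XOR  36 =  79
byte 10:  10 XOR  99 = 105

58bae5b118f048fdaa4f69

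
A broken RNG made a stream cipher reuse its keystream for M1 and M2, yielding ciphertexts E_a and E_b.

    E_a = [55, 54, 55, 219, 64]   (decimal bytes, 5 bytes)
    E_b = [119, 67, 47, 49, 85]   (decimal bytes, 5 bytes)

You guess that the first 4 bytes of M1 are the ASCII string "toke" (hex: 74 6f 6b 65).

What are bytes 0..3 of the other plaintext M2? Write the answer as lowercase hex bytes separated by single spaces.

First, E_a ⊕ E_b = (M1 ⊕ K) ⊕ (M2 ⊕ K) = M1 ⊕ M2, so the key drops out. Then M2 = (M1 ⊕ M2) ⊕ M1 over the first 4 bytes.
byte 0: (37 ⊕ 77) ⊕ 74 = 40 ⊕ 74 = 34
byte 1: (36 ⊕ 43) ⊕ 6f = 75 ⊕ 6f = 1a
byte 2: (37 ⊕ 2f) ⊕ 6b = 18 ⊕ 6b = 73
byte 3: (db ⊕ 31) ⊕ 65 = ea ⊕ 65 = 8f

34 1a 73 8f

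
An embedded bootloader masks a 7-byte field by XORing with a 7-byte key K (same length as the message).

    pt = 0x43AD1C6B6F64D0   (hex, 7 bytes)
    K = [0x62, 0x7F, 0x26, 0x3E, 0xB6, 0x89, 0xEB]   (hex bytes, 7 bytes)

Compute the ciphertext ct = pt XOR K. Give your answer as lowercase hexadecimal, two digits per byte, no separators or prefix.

21d23a55d9ed3b

43 XOR 62 = 21
ad XOR 7f = d2
1c XOR 26 = 3a
6b XOR 3e = 55
6f XOR b6 = d9
64 XOR 89 = ed
d0 XOR eb = 3b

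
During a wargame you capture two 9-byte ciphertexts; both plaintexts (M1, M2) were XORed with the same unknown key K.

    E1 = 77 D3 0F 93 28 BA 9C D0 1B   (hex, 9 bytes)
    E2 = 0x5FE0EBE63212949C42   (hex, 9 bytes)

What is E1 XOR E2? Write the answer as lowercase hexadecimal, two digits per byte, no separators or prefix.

E1 ⊕ E2 = (M1 ⊕ K) ⊕ (M2 ⊕ K) = M1 ⊕ M2 — the shared key cancels under XOR.
77 XOR 5f = 28
d3 XOR e0 = 33
0f XOR eb = e4
93 XOR e6 = 75
28 XOR 32 = 1a
ba XOR 12 = a8
9c XOR 94 = 08
d0 XOR 9c = 4c
1b XOR 42 = 59

2833e4751aa8084c59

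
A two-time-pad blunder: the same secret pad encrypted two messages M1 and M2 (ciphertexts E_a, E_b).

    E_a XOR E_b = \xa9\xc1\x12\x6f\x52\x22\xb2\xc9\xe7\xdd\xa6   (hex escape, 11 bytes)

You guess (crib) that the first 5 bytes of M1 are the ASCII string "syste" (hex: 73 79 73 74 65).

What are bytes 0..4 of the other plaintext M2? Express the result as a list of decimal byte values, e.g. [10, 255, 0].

[218, 184, 97, 27, 55]

Since E_a ⊕ E_b = M1 ⊕ M2, XORing with the guessed M1 bytes yields the corresponding M2 bytes: M2 = (E_a ⊕ E_b) ⊕ M1.
byte 0: a9 XOR 73 = da
byte 1: c1 XOR 79 = b8
byte 2: 12 XOR 73 = 61
byte 3: 6f XOR 74 = 1b
byte 4: 52 XOR 65 = 37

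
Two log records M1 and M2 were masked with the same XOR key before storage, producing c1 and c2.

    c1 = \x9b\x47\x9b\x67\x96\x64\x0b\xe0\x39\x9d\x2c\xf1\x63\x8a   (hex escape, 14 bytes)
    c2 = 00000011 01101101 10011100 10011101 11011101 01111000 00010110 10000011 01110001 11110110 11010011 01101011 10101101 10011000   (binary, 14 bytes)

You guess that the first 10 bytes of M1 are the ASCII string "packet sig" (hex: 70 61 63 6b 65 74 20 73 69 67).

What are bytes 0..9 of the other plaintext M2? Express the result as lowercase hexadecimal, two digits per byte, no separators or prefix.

e84b64912e683d10210c

First, c1 ⊕ c2 = (M1 ⊕ K) ⊕ (M2 ⊕ K) = M1 ⊕ M2, so the key drops out. Then M2 = (M1 ⊕ M2) ⊕ M1 over the first 10 bytes.
byte 0: (9b ^ 03) ^ 70 = 98 ^ 70 = e8
byte 1: (47 ^ 6d) ^ 61 = 2a ^ 61 = 4b
byte 2: (9b ^ 9c) ^ 63 = 07 ^ 63 = 64
byte 3: (67 ^ 9d) ^ 6b = fa ^ 6b = 91
byte 4: (96 ^ dd) ^ 65 = 4b ^ 65 = 2e
byte 5: (64 ^ 78) ^ 74 = 1c ^ 74 = 68
byte 6: (0b ^ 16) ^ 20 = 1d ^ 20 = 3d
byte 7: (e0 ^ 83) ^ 73 = 63 ^ 73 = 10
byte 8: (39 ^ 71) ^ 69 = 48 ^ 69 = 21
byte 9: (9d ^ f6) ^ 67 = 6b ^ 67 = 0c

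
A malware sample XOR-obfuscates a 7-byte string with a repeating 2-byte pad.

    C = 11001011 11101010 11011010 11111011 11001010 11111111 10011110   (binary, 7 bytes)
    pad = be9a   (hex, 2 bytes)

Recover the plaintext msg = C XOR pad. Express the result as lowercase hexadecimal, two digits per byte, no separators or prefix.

75706461746520

The 2-byte key repeats, so the effective keystream is be 9a be 9a be 9a be.
byte 0: 203 xor 190 = 117
byte 1: 234 xor 154 = 112
byte 2: 218 xor 190 = 100
byte 3: 251 xor 154 =  97
byte 4: 202 xor 190 = 116
byte 5: 255 xor 154 = 101
byte 6: 158 xor 190 =  32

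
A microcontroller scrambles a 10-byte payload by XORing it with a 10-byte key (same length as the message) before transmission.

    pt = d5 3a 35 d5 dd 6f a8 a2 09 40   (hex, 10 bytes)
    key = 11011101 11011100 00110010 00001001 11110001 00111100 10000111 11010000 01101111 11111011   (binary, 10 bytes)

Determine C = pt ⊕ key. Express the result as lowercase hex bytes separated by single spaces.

08 e6 07 dc 2c 53 2f 72 66 bb

byte 0: 213 ⊕ 221 =   8
byte 1:  58 ⊕ 220 = 230
byte 2:  53 ⊕  50 =   7
byte 3: 213 ⊕   9 = 220
byte 4: 221 ⊕ 241 =  44
byte 5: 111 ⊕  60 =  83
byte 6: 168 ⊕ 135 =  47
byte 7: 162 ⊕ 208 = 114
byte 8:   9 ⊕ 111 = 102
byte 9:  64 ⊕ 251 = 187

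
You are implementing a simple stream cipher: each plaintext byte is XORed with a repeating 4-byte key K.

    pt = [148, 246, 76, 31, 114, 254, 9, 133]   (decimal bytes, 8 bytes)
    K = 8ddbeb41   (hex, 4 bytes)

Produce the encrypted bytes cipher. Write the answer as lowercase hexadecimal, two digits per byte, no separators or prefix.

The 4-byte key repeats, so the effective keystream is 8d db eb 41 8d db eb 41.
byte 0: 94 XOR 8d = 19
byte 1: f6 XOR db = 2d
byte 2: 4c XOR eb = a7
byte 3: 1f XOR 41 = 5e
byte 4: 72 XOR 8d = ff
byte 5: fe XOR db = 25
byte 6: 09 XOR eb = e2
byte 7: 85 XOR 41 = c4

192da75eff25e2c4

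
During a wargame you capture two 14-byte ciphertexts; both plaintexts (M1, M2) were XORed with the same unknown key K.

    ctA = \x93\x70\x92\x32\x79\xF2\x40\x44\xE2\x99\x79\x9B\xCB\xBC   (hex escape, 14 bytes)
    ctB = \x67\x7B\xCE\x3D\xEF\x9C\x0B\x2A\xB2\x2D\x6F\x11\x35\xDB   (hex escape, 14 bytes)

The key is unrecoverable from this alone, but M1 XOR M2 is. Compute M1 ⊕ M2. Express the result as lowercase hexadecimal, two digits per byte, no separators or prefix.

f40b5c0f966e4b6e50b4168afe67

ctA ⊕ ctB = (M1 ⊕ K) ⊕ (M2 ⊕ K) = M1 ⊕ M2 — the shared key cancels under XOR.
byte 0: 93 XOR 67 = f4
byte 1: 70 XOR 7b = 0b
byte 2: 92 XOR ce = 5c
byte 3: 32 XOR 3d = 0f
byte 4: 79 XOR ef = 96
byte 5: f2 XOR 9c = 6e
byte 6: 40 XOR 0b = 4b
byte 7: 44 XOR 2a = 6e
byte 8: e2 XOR b2 = 50
byte 9: 99 XOR 2d = b4
byte 10: 79 XOR 6f = 16
byte 11: 9b XOR 11 = 8a
byte 12: cb XOR 35 = fe
byte 13: bc XOR db = 67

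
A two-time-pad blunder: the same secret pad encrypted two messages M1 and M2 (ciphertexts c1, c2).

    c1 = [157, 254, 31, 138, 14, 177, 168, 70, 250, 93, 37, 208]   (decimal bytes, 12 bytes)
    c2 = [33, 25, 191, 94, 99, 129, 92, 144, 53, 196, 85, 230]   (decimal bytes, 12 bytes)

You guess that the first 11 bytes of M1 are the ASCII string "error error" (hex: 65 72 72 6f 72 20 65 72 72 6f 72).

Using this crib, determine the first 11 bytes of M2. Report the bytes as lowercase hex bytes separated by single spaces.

First, c1 ⊕ c2 = (M1 ⊕ K) ⊕ (M2 ⊕ K) = M1 ⊕ M2, so the key drops out. Then M2 = (M1 ⊕ M2) ⊕ M1 over the first 11 bytes.
byte 0: (9d ^ 21) ^ 65 = bc ^ 65 = d9
byte 1: (fe ^ 19) ^ 72 = e7 ^ 72 = 95
byte 2: (1f ^ bf) ^ 72 = a0 ^ 72 = d2
byte 3: (8a ^ 5e) ^ 6f = d4 ^ 6f = bb
byte 4: (0e ^ 63) ^ 72 = 6d ^ 72 = 1f
byte 5: (b1 ^ 81) ^ 20 = 30 ^ 20 = 10
byte 6: (a8 ^ 5c) ^ 65 = f4 ^ 65 = 91
byte 7: (46 ^ 90) ^ 72 = d6 ^ 72 = a4
byte 8: (fa ^ 35) ^ 72 = cf ^ 72 = bd
byte 9: (5d ^ c4) ^ 6f = 99 ^ 6f = f6
byte 10: (25 ^ 55) ^ 72 = 70 ^ 72 = 02

d9 95 d2 bb 1f 10 91 a4 bd f6 02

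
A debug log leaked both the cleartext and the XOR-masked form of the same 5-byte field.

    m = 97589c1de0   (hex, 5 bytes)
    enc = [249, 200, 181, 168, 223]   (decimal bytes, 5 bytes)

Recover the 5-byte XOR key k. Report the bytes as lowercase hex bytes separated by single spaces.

Since enc = m ⊕ k, XORing both sides with m gives k = m ⊕ enc.
10010111 XOR 11111001 = 01101110
01011000 XOR 11001000 = 10010000
10011100 XOR 10110101 = 00101001
00011101 XOR 10101000 = 10110101
11100000 XOR 11011111 = 00111111

6e 90 29 b5 3f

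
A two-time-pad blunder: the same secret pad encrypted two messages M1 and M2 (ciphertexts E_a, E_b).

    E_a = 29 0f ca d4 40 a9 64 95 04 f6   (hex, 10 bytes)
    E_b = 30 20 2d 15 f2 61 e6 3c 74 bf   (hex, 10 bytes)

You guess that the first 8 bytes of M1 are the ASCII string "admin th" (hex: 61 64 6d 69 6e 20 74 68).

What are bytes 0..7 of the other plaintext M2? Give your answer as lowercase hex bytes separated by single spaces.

78 4b 8a a8 dc e8 f6 c1

First, E_a ⊕ E_b = (M1 ⊕ K) ⊕ (M2 ⊕ K) = M1 ⊕ M2, so the key drops out. Then M2 = (M1 ⊕ M2) ⊕ M1 over the first 8 bytes.
byte 0: (29 xor 30) xor 61 = 19 xor 61 = 78
byte 1: (0f xor 20) xor 64 = 2f xor 64 = 4b
byte 2: (ca xor 2d) xor 6d = e7 xor 6d = 8a
byte 3: (d4 xor 15) xor 69 = c1 xor 69 = a8
byte 4: (40 xor f2) xor 6e = b2 xor 6e = dc
byte 5: (a9 xor 61) xor 20 = c8 xor 20 = e8
byte 6: (64 xor e6) xor 74 = 82 xor 74 = f6
byte 7: (95 xor 3c) xor 68 = a9 xor 68 = c1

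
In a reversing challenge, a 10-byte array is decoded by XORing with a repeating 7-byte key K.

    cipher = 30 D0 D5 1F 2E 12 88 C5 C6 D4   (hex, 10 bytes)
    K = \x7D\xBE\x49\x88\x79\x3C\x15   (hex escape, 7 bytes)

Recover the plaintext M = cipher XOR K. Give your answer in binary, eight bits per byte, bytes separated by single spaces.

The 7-byte key repeats, so the effective keystream is 7d be 49 88 79 3c 15 7d be 49.
byte 0:  48 ⊕ 125 =  77
byte 1: 208 ⊕ 190 = 110
byte 2: 213 ⊕  73 = 156
byte 3:  31 ⊕ 136 = 151
byte 4:  46 ⊕ 121 =  87
byte 5:  18 ⊕  60 =  46
byte 6: 136 ⊕  21 = 157
byte 7: 197 ⊕ 125 = 184
byte 8: 198 ⊕ 190 = 120
byte 9: 212 ⊕  73 = 157

01001101 01101110 10011100 10010111 01010111 00101110 10011101 10111000 01111000 10011101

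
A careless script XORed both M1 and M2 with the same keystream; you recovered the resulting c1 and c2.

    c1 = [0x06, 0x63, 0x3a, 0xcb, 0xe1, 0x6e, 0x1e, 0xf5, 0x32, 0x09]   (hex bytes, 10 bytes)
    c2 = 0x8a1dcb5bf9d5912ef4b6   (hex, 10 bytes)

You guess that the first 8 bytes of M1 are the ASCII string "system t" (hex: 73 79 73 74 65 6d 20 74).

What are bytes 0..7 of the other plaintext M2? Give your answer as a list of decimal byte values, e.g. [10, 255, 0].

[255, 7, 130, 228, 125, 214, 175, 175]

First, c1 ⊕ c2 = (M1 ⊕ K) ⊕ (M2 ⊕ K) = M1 ⊕ M2, so the key drops out. Then M2 = (M1 ⊕ M2) ⊕ M1 over the first 8 bytes.
byte 0: (06 ⊕ 8a) ⊕ 73 = 8c ⊕ 73 = ff
byte 1: (63 ⊕ 1d) ⊕ 79 = 7e ⊕ 79 = 07
byte 2: (3a ⊕ cb) ⊕ 73 = f1 ⊕ 73 = 82
byte 3: (cb ⊕ 5b) ⊕ 74 = 90 ⊕ 74 = e4
byte 4: (e1 ⊕ f9) ⊕ 65 = 18 ⊕ 65 = 7d
byte 5: (6e ⊕ d5) ⊕ 6d = bb ⊕ 6d = d6
byte 6: (1e ⊕ 91) ⊕ 20 = 8f ⊕ 20 = af
byte 7: (f5 ⊕ 2e) ⊕ 74 = db ⊕ 74 = af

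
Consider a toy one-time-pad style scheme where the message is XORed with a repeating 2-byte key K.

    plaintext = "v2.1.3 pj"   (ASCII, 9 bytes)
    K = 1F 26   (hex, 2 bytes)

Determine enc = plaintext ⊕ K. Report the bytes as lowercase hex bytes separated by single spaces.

The 2-byte key repeats, so the effective keystream is 1f 26 1f 26 1f 26 1f 26 1f.
byte 0: 118 ⊕  31 = 105
byte 1:  50 ⊕  38 =  20
byte 2:  46 ⊕  31 =  49
byte 3:  49 ⊕  38 =  23
byte 4:  46 ⊕  31 =  49
byte 5:  51 ⊕  38 =  21
byte 6:  32 ⊕  31 =  63
byte 7: 112 ⊕  38 =  86
byte 8: 106 ⊕  31 = 117

69 14 31 17 31 15 3f 56 75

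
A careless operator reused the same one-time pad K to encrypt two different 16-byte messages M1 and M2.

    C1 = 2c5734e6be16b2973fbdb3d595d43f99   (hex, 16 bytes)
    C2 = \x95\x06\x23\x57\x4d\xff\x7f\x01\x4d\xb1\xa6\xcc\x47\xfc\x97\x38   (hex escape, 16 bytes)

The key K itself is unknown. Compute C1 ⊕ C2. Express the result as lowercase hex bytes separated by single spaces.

b9 51 17 b1 f3 e9 cd 96 72 0c 15 19 d2 28 a8 a1

C1 ⊕ C2 = (M1 ⊕ K) ⊕ (M2 ⊕ K) = M1 ⊕ M2 — the shared key cancels under XOR.
byte 0: 2c ^ 95 = b9
byte 1: 57 ^ 06 = 51
byte 2: 34 ^ 23 = 17
byte 3: e6 ^ 57 = b1
byte 4: be ^ 4d = f3
byte 5: 16 ^ ff = e9
byte 6: b2 ^ 7f = cd
byte 7: 97 ^ 01 = 96
byte 8: 3f ^ 4d = 72
byte 9: bd ^ b1 = 0c
byte 10: b3 ^ a6 = 15
byte 11: d5 ^ cc = 19
byte 12: 95 ^ 47 = d2
byte 13: d4 ^ fc = 28
byte 14: 3f ^ 97 = a8
byte 15: 99 ^ 38 = a1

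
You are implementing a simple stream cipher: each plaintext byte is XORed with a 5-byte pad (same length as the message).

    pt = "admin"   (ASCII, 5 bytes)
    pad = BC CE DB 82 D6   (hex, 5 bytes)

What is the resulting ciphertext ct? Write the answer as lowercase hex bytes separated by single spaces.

dd aa b6 eb b8

byte 0: 01100001 XOR 10111100 = 11011101
byte 1: 01100100 XOR 11001110 = 10101010
byte 2: 01101101 XOR 11011011 = 10110110
byte 3: 01101001 XOR 10000010 = 11101011
byte 4: 01101110 XOR 11010110 = 10111000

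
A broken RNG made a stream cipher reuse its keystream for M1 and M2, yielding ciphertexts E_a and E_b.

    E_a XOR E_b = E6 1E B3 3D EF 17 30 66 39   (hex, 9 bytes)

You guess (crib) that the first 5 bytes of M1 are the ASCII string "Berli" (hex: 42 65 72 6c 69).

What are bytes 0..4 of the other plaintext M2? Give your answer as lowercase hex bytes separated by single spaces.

a4 7b c1 51 86

Since E_a ⊕ E_b = M1 ⊕ M2, XORing with the guessed M1 bytes yields the corresponding M2 bytes: M2 = (E_a ⊕ E_b) ⊕ M1.
230 ^  66 = 164
 30 ^ 101 = 123
179 ^ 114 = 193
 61 ^ 108 =  81
239 ^ 105 = 134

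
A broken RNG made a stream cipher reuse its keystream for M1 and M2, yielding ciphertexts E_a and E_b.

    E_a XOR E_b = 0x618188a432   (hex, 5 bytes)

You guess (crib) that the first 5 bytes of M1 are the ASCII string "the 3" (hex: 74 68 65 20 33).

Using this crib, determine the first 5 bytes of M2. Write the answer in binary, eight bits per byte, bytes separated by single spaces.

Since E_a ⊕ E_b = M1 ⊕ M2, XORing with the guessed M1 bytes yields the corresponding M2 bytes: M2 = (E_a ⊕ E_b) ⊕ M1.
61 ⊕ 74 = 15
81 ⊕ 68 = e9
88 ⊕ 65 = ed
a4 ⊕ 20 = 84
32 ⊕ 33 = 01

00010101 11101001 11101101 10000100 00000001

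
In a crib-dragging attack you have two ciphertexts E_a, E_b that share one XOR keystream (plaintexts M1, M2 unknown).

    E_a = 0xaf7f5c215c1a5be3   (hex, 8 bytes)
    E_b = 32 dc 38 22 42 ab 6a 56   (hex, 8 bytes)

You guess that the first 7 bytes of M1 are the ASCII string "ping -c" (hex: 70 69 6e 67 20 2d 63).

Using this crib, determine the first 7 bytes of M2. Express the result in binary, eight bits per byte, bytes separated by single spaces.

First, E_a ⊕ E_b = (M1 ⊕ K) ⊕ (M2 ⊕ K) = M1 ⊕ M2, so the key drops out. Then M2 = (M1 ⊕ M2) ⊕ M1 over the first 7 bytes.
byte 0: (af XOR 32) XOR 70 = 9d XOR 70 = ed
byte 1: (7f XOR dc) XOR 69 = a3 XOR 69 = ca
byte 2: (5c XOR 38) XOR 6e = 64 XOR 6e = 0a
byte 3: (21 XOR 22) XOR 67 = 03 XOR 67 = 64
byte 4: (5c XOR 42) XOR 20 = 1e XOR 20 = 3e
byte 5: (1a XOR ab) XOR 2d = b1 XOR 2d = 9c
byte 6: (5b XOR 6a) XOR 63 = 31 XOR 63 = 52

11101101 11001010 00001010 01100100 00111110 10011100 01010010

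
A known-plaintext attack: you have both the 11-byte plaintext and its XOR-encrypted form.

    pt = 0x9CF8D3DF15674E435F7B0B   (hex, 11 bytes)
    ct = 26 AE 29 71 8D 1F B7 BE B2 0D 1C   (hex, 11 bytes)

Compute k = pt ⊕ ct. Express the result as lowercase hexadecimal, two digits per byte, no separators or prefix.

Since ct = pt ⊕ k, XORing both sides with pt gives k = pt ⊕ ct.
byte 0: 156 ⊕  38 = 186
byte 1: 248 ⊕ 174 =  86
byte 2: 211 ⊕  41 = 250
byte 3: 223 ⊕ 113 = 174
byte 4:  21 ⊕ 141 = 152
byte 5: 103 ⊕  31 = 120
byte 6:  78 ⊕ 183 = 249
byte 7:  67 ⊕ 190 = 253
byte 8:  95 ⊕ 178 = 237
byte 9: 123 ⊕  13 = 118
byte 10:  11 ⊕  28 =  23

ba56faae9878f9fded7617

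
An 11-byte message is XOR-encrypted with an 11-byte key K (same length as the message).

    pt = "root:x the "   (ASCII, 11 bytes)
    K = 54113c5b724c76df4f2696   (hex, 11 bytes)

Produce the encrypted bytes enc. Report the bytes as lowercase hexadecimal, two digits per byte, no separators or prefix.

267e532f483456ab2743b6

byte 0: 72 ^ 54 = 26
byte 1: 6f ^ 11 = 7e
byte 2: 6f ^ 3c = 53
byte 3: 74 ^ 5b = 2f
byte 4: 3a ^ 72 = 48
byte 5: 78 ^ 4c = 34
byte 6: 20 ^ 76 = 56
byte 7: 74 ^ df = ab
byte 8: 68 ^ 4f = 27
byte 9: 65 ^ 26 = 43
byte 10: 20 ^ 96 = b6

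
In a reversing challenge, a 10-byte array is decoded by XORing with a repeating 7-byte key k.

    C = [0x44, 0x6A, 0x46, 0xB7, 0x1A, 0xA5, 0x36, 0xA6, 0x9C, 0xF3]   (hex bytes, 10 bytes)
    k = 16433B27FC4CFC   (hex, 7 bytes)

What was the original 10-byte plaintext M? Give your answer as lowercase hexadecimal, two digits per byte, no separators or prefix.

The 7-byte key repeats, so the effective keystream is 16 43 3b 27 fc 4c fc 16 43 3b.
byte 0: 44 ^ 16 = 52
byte 1: 6a ^ 43 = 29
byte 2: 46 ^ 3b = 7d
byte 3: b7 ^ 27 = 90
byte 4: 1a ^ fc = e6
byte 5: a5 ^ 4c = e9
byte 6: 36 ^ fc = ca
byte 7: a6 ^ 16 = b0
byte 8: 9c ^ 43 = df
byte 9: f3 ^ 3b = c8

52297d90e6e9cab0dfc8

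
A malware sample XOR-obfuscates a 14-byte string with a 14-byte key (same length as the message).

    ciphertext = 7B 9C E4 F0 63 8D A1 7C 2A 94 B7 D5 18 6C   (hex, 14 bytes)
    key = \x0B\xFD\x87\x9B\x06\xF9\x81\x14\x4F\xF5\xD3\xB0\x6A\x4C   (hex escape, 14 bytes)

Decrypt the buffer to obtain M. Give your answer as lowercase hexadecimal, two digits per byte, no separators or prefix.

01111011 ^ 00001011 = 01110000
10011100 ^ 11111101 = 01100001
11100100 ^ 10000111 = 01100011
11110000 ^ 10011011 = 01101011
01100011 ^ 00000110 = 01100101
10001101 ^ 11111001 = 01110100
10100001 ^ 10000001 = 00100000
01111100 ^ 00010100 = 01101000
00101010 ^ 01001111 = 01100101
10010100 ^ 11110101 = 01100001
10110111 ^ 11010011 = 01100100
11010101 ^ 10110000 = 01100101
00011000 ^ 01101010 = 01110010
01101100 ^ 01001100 = 00100000

7061636b65742068656164657220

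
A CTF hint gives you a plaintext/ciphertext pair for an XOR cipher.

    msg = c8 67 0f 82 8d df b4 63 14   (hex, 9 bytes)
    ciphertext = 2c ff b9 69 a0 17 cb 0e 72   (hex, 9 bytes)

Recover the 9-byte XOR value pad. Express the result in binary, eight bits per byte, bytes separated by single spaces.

11100100 10011000 10110110 11101011 00101101 11001000 01111111 01101101 01100110

Since ciphertext = msg ⊕ pad, XORing both sides with msg gives pad = msg ⊕ ciphertext.
byte 0: c8 XOR 2c = e4
byte 1: 67 XOR ff = 98
byte 2: 0f XOR b9 = b6
byte 3: 82 XOR 69 = eb
byte 4: 8d XOR a0 = 2d
byte 5: df XOR 17 = c8
byte 6: b4 XOR cb = 7f
byte 7: 63 XOR 0e = 6d
byte 8: 14 XOR 72 = 66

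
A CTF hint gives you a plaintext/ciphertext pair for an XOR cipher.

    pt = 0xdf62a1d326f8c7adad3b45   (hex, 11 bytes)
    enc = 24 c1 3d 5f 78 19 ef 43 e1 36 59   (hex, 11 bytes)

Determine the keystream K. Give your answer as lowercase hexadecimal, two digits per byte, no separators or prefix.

fba39c8c5ee128ee4c0d1c

Since enc = pt ⊕ K, XORing both sides with pt gives K = pt ⊕ enc.
byte 0: df ⊕ 24 = fb
byte 1: 62 ⊕ c1 = a3
byte 2: a1 ⊕ 3d = 9c
byte 3: d3 ⊕ 5f = 8c
byte 4: 26 ⊕ 78 = 5e
byte 5: f8 ⊕ 19 = e1
byte 6: c7 ⊕ ef = 28
byte 7: ad ⊕ 43 = ee
byte 8: ad ⊕ e1 = 4c
byte 9: 3b ⊕ 36 = 0d
byte 10: 45 ⊕ 59 = 1c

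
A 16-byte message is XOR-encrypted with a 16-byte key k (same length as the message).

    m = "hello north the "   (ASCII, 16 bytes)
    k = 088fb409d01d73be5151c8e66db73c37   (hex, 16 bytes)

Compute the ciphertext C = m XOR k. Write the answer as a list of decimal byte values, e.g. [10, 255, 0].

01101000 xor 00001000 = 01100000
01100101 xor 10001111 = 11101010
01101100 xor 10110100 = 11011000
01101100 xor 00001001 = 01100101
01101111 xor 11010000 = 10111111
00100000 xor 00011101 = 00111101
01101110 xor 01110011 = 00011101
01101111 xor 10111110 = 11010001
01110010 xor 01010001 = 00100011
01110100 xor 01010001 = 00100101
01101000 xor 11001000 = 10100000
00100000 xor 11100110 = 11000110
01110100 xor 01101101 = 00011001
01101000 xor 10110111 = 11011111
01100101 xor 00111100 = 01011001
00100000 xor 00110111 = 00010111

[96, 234, 216, 101, 191, 61, 29, 209, 35, 37, 160, 198, 25, 223, 89, 23]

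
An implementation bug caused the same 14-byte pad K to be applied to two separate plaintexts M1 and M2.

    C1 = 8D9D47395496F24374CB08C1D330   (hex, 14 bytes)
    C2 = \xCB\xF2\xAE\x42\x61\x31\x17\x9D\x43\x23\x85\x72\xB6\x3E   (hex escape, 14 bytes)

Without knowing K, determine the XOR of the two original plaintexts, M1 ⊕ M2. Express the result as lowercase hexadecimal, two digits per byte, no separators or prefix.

466fe97b35a7e5de37e88db3650e

C1 ⊕ C2 = (M1 ⊕ K) ⊕ (M2 ⊕ K) = M1 ⊕ M2 — the shared key cancels under XOR.
byte 0: 141 ^ 203 =  70
byte 1: 157 ^ 242 = 111
byte 2:  71 ^ 174 = 233
byte 3:  57 ^  66 = 123
byte 4:  84 ^  97 =  53
byte 5: 150 ^  49 = 167
byte 6: 242 ^  23 = 229
byte 7:  67 ^ 157 = 222
byte 8: 116 ^  67 =  55
byte 9: 203 ^  35 = 232
byte 10:   8 ^ 133 = 141
byte 11: 193 ^ 114 = 179
byte 12: 211 ^ 182 = 101
byte 13:  48 ^  62 =  14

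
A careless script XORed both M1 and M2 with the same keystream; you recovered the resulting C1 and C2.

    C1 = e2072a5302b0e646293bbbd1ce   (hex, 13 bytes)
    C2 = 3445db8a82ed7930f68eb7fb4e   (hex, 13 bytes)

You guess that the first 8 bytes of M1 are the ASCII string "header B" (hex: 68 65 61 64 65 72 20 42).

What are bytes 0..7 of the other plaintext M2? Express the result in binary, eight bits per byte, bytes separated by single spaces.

10111110 00100111 10010000 10111101 11100101 00101111 10111111 00110100

First, C1 ⊕ C2 = (M1 ⊕ K) ⊕ (M2 ⊕ K) = M1 ⊕ M2, so the key drops out. Then M2 = (M1 ⊕ M2) ⊕ M1 over the first 8 bytes.
byte 0: (e2 xor 34) xor 68 = d6 xor 68 = be
byte 1: (07 xor 45) xor 65 = 42 xor 65 = 27
byte 2: (2a xor db) xor 61 = f1 xor 61 = 90
byte 3: (53 xor 8a) xor 64 = d9 xor 64 = bd
byte 4: (02 xor 82) xor 65 = 80 xor 65 = e5
byte 5: (b0 xor ed) xor 72 = 5d xor 72 = 2f
byte 6: (e6 xor 79) xor 20 = 9f xor 20 = bf
byte 7: (46 xor 30) xor 42 = 76 xor 42 = 34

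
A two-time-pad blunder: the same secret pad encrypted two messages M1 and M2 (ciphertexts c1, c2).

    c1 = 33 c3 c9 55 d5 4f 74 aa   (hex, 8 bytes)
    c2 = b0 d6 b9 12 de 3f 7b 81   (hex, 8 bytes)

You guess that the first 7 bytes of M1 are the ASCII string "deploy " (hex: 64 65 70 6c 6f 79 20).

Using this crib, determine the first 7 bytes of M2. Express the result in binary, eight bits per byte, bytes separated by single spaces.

First, c1 ⊕ c2 = (M1 ⊕ K) ⊕ (M2 ⊕ K) = M1 ⊕ M2, so the key drops out. Then M2 = (M1 ⊕ M2) ⊕ M1 over the first 7 bytes.
byte 0: (33 xor b0) xor 64 = 83 xor 64 = e7
byte 1: (c3 xor d6) xor 65 = 15 xor 65 = 70
byte 2: (c9 xor b9) xor 70 = 70 xor 70 = 00
byte 3: (55 xor 12) xor 6c = 47 xor 6c = 2b
byte 4: (d5 xor de) xor 6f = 0b xor 6f = 64
byte 5: (4f xor 3f) xor 79 = 70 xor 79 = 09
byte 6: (74 xor 7b) xor 20 = 0f xor 20 = 2f

11100111 01110000 00000000 00101011 01100100 00001001 00101111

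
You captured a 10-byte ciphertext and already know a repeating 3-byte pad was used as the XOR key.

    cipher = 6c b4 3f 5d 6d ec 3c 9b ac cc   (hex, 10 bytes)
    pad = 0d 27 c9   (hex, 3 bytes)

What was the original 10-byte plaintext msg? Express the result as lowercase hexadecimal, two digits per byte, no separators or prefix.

The 3-byte key repeats, so the effective keystream is 0d 27 c9 0d 27 c9 0d 27 c9 0d.
byte 0: 6c ⊕ 0d = 61
byte 1: b4 ⊕ 27 = 93
byte 2: 3f ⊕ c9 = f6
byte 3: 5d ⊕ 0d = 50
byte 4: 6d ⊕ 27 = 4a
byte 5: ec ⊕ c9 = 25
byte 6: 3c ⊕ 0d = 31
byte 7: 9b ⊕ 27 = bc
byte 8: ac ⊕ c9 = 65
byte 9: cc ⊕ 0d = c1

6193f6504a2531bc65c1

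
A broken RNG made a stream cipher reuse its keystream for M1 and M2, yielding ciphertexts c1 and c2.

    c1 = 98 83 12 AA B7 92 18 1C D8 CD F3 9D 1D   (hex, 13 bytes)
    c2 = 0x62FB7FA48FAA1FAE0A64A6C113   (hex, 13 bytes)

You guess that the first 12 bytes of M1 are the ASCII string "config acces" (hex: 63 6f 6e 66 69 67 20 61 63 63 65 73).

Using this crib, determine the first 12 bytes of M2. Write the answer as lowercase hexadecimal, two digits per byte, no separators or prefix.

99170368515f27d3b1ca302f

First, c1 ⊕ c2 = (M1 ⊕ K) ⊕ (M2 ⊕ K) = M1 ⊕ M2, so the key drops out. Then M2 = (M1 ⊕ M2) ⊕ M1 over the first 12 bytes.
byte 0: (98 ⊕ 62) ⊕ 63 = fa ⊕ 63 = 99
byte 1: (83 ⊕ fb) ⊕ 6f = 78 ⊕ 6f = 17
byte 2: (12 ⊕ 7f) ⊕ 6e = 6d ⊕ 6e = 03
byte 3: (aa ⊕ a4) ⊕ 66 = 0e ⊕ 66 = 68
byte 4: (b7 ⊕ 8f) ⊕ 69 = 38 ⊕ 69 = 51
byte 5: (92 ⊕ aa) ⊕ 67 = 38 ⊕ 67 = 5f
byte 6: (18 ⊕ 1f) ⊕ 20 = 07 ⊕ 20 = 27
byte 7: (1c ⊕ ae) ⊕ 61 = b2 ⊕ 61 = d3
byte 8: (d8 ⊕ 0a) ⊕ 63 = d2 ⊕ 63 = b1
byte 9: (cd ⊕ 64) ⊕ 63 = a9 ⊕ 63 = ca
byte 10: (f3 ⊕ a6) ⊕ 65 = 55 ⊕ 65 = 30
byte 11: (9d ⊕ c1) ⊕ 73 = 5c ⊕ 73 = 2f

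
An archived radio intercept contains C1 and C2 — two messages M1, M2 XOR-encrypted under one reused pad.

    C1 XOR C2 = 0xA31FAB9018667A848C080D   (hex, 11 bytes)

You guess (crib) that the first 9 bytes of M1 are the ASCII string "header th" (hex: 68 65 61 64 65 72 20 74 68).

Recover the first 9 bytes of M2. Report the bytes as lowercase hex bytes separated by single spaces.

Since C1 ⊕ C2 = M1 ⊕ M2, XORing with the guessed M1 bytes yields the corresponding M2 bytes: M2 = (C1 ⊕ C2) ⊕ M1.
byte 0: a3 ⊕ 68 = cb
byte 1: 1f ⊕ 65 = 7a
byte 2: ab ⊕ 61 = ca
byte 3: 90 ⊕ 64 = f4
byte 4: 18 ⊕ 65 = 7d
byte 5: 66 ⊕ 72 = 14
byte 6: 7a ⊕ 20 = 5a
byte 7: 84 ⊕ 74 = f0
byte 8: 8c ⊕ 68 = e4

cb 7a ca f4 7d 14 5a f0 e4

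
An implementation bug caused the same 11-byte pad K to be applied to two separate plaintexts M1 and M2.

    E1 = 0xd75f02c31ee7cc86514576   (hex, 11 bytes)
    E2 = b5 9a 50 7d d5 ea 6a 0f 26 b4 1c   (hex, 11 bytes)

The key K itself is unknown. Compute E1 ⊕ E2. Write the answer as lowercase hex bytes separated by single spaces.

E1 ⊕ E2 = (M1 ⊕ K) ⊕ (M2 ⊕ K) = M1 ⊕ M2 — the shared key cancels under XOR.
d7 ^ b5 = 62
5f ^ 9a = c5
02 ^ 50 = 52
c3 ^ 7d = be
1e ^ d5 = cb
e7 ^ ea = 0d
cc ^ 6a = a6
86 ^ 0f = 89
51 ^ 26 = 77
45 ^ b4 = f1
76 ^ 1c = 6a

62 c5 52 be cb 0d a6 89 77 f1 6a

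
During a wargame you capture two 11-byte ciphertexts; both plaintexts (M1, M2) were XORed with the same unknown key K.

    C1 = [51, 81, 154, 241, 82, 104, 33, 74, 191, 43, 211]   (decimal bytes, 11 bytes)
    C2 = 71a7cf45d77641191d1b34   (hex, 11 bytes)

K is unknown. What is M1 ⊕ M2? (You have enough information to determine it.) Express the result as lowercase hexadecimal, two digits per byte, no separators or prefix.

42f655b4851e6053a230e7

C1 ⊕ C2 = (M1 ⊕ K) ⊕ (M2 ⊕ K) = M1 ⊕ M2 — the shared key cancels under XOR.
byte 0: 33 ^ 71 = 42
byte 1: 51 ^ a7 = f6
byte 2: 9a ^ cf = 55
byte 3: f1 ^ 45 = b4
byte 4: 52 ^ d7 = 85
byte 5: 68 ^ 76 = 1e
byte 6: 21 ^ 41 = 60
byte 7: 4a ^ 19 = 53
byte 8: bf ^ 1d = a2
byte 9: 2b ^ 1b = 30
byte 10: d3 ^ 34 = e7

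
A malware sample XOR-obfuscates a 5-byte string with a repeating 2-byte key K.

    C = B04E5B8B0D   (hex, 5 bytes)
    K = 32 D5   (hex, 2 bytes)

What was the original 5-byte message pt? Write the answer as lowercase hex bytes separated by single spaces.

The 2-byte key repeats, so the effective keystream is 32 d5 32 d5 32.
byte 0: 10110000 ⊕ 00110010 = 10000010
byte 1: 01001110 ⊕ 11010101 = 10011011
byte 2: 01011011 ⊕ 00110010 = 01101001
byte 3: 10001011 ⊕ 11010101 = 01011110
byte 4: 00001101 ⊕ 00110010 = 00111111

82 9b 69 5e 3f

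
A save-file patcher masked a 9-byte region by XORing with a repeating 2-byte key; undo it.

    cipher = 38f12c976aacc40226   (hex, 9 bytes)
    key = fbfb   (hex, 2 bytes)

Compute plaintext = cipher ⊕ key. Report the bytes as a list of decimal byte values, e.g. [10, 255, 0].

[195, 10, 215, 108, 145, 87, 63, 249, 221]

The 2-byte key repeats, so the effective keystream is fb fb fb fb fb fb fb fb fb.
byte 0: 38 ⊕ fb = c3
byte 1: f1 ⊕ fb = 0a
byte 2: 2c ⊕ fb = d7
byte 3: 97 ⊕ fb = 6c
byte 4: 6a ⊕ fb = 91
byte 5: ac ⊕ fb = 57
byte 6: c4 ⊕ fb = 3f
byte 7: 02 ⊕ fb = f9
byte 8: 26 ⊕ fb = dd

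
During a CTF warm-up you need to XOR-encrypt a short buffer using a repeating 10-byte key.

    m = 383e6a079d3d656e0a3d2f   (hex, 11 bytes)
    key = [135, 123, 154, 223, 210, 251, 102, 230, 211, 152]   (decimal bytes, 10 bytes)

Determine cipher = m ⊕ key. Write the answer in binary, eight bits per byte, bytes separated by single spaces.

10111111 01000101 11110000 11011000 01001111 11000110 00000011 10001000 11011001 10100101 10101000

The 10-byte key repeats, so the effective keystream is 87 7b 9a df d2 fb 66 e6 d3 98 87.
byte 0: 38 ⊕ 87 = bf
byte 1: 3e ⊕ 7b = 45
byte 2: 6a ⊕ 9a = f0
byte 3: 07 ⊕ df = d8
byte 4: 9d ⊕ d2 = 4f
byte 5: 3d ⊕ fb = c6
byte 6: 65 ⊕ 66 = 03
byte 7: 6e ⊕ e6 = 88
byte 8: 0a ⊕ d3 = d9
byte 9: 3d ⊕ 98 = a5
byte 10: 2f ⊕ 87 = a8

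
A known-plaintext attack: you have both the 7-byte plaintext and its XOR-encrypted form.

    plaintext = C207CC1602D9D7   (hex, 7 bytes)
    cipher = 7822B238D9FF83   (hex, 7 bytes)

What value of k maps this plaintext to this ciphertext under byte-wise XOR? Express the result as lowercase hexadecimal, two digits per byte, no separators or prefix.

ba257e2edb2654

Since cipher = plaintext ⊕ k, XORing both sides with plaintext gives k = plaintext ⊕ cipher.
c2 ^ 78 = ba
07 ^ 22 = 25
cc ^ b2 = 7e
16 ^ 38 = 2e
02 ^ d9 = db
d9 ^ ff = 26
d7 ^ 83 = 54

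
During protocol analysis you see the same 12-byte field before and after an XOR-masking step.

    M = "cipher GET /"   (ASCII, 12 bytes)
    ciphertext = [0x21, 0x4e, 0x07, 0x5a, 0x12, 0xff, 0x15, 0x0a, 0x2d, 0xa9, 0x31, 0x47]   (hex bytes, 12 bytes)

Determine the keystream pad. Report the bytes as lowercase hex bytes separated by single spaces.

42 27 77 32 77 8d 35 4d 68 fd 11 68

Since ciphertext = M ⊕ pad, XORing both sides with M gives pad = M ⊕ ciphertext.
63 xor 21 = 42
69 xor 4e = 27
70 xor 07 = 77
68 xor 5a = 32
65 xor 12 = 77
72 xor ff = 8d
20 xor 15 = 35
47 xor 0a = 4d
45 xor 2d = 68
54 xor a9 = fd
20 xor 31 = 11
2f xor 47 = 68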